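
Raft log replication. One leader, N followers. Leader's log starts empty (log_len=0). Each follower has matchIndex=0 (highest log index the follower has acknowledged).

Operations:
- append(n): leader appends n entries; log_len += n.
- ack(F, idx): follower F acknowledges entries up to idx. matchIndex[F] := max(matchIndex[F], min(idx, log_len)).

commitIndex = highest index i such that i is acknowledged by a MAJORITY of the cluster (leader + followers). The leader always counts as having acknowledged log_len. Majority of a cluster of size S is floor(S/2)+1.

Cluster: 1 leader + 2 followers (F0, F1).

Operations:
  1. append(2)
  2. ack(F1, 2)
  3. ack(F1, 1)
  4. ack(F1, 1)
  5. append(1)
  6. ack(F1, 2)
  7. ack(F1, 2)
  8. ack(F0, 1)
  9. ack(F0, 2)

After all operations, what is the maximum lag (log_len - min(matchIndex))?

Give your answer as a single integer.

Answer: 1

Derivation:
Op 1: append 2 -> log_len=2
Op 2: F1 acks idx 2 -> match: F0=0 F1=2; commitIndex=2
Op 3: F1 acks idx 1 -> match: F0=0 F1=2; commitIndex=2
Op 4: F1 acks idx 1 -> match: F0=0 F1=2; commitIndex=2
Op 5: append 1 -> log_len=3
Op 6: F1 acks idx 2 -> match: F0=0 F1=2; commitIndex=2
Op 7: F1 acks idx 2 -> match: F0=0 F1=2; commitIndex=2
Op 8: F0 acks idx 1 -> match: F0=1 F1=2; commitIndex=2
Op 9: F0 acks idx 2 -> match: F0=2 F1=2; commitIndex=2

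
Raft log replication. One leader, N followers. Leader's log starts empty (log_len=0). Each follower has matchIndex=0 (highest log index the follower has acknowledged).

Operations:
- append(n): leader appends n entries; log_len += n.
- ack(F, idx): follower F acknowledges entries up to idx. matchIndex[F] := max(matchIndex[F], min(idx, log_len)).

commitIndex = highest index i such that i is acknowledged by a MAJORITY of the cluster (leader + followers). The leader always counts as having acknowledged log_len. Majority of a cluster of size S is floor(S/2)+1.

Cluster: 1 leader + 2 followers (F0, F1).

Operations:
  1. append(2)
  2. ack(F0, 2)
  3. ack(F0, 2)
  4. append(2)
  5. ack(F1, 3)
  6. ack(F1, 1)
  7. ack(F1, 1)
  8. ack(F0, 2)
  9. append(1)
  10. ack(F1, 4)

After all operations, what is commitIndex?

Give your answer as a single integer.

Answer: 4

Derivation:
Op 1: append 2 -> log_len=2
Op 2: F0 acks idx 2 -> match: F0=2 F1=0; commitIndex=2
Op 3: F0 acks idx 2 -> match: F0=2 F1=0; commitIndex=2
Op 4: append 2 -> log_len=4
Op 5: F1 acks idx 3 -> match: F0=2 F1=3; commitIndex=3
Op 6: F1 acks idx 1 -> match: F0=2 F1=3; commitIndex=3
Op 7: F1 acks idx 1 -> match: F0=2 F1=3; commitIndex=3
Op 8: F0 acks idx 2 -> match: F0=2 F1=3; commitIndex=3
Op 9: append 1 -> log_len=5
Op 10: F1 acks idx 4 -> match: F0=2 F1=4; commitIndex=4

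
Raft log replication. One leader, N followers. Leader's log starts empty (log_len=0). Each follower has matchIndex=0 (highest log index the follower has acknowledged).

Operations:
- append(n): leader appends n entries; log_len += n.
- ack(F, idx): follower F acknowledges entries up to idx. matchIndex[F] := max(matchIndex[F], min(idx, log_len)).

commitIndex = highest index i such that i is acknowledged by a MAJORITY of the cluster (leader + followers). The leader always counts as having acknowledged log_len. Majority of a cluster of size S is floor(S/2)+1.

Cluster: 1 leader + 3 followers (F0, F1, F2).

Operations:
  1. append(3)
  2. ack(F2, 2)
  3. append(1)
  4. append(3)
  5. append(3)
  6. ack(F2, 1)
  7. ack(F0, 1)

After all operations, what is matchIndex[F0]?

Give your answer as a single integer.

Answer: 1

Derivation:
Op 1: append 3 -> log_len=3
Op 2: F2 acks idx 2 -> match: F0=0 F1=0 F2=2; commitIndex=0
Op 3: append 1 -> log_len=4
Op 4: append 3 -> log_len=7
Op 5: append 3 -> log_len=10
Op 6: F2 acks idx 1 -> match: F0=0 F1=0 F2=2; commitIndex=0
Op 7: F0 acks idx 1 -> match: F0=1 F1=0 F2=2; commitIndex=1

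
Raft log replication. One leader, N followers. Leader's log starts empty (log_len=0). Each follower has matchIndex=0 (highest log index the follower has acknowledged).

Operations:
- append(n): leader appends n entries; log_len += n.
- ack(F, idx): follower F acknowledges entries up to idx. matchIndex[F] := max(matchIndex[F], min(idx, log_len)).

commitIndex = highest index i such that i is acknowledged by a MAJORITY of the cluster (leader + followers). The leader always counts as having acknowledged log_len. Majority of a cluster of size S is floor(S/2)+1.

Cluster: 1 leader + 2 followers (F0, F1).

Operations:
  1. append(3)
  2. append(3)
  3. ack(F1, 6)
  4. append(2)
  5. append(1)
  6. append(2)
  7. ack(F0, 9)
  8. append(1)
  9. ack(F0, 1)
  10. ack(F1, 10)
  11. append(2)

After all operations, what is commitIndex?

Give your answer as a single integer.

Op 1: append 3 -> log_len=3
Op 2: append 3 -> log_len=6
Op 3: F1 acks idx 6 -> match: F0=0 F1=6; commitIndex=6
Op 4: append 2 -> log_len=8
Op 5: append 1 -> log_len=9
Op 6: append 2 -> log_len=11
Op 7: F0 acks idx 9 -> match: F0=9 F1=6; commitIndex=9
Op 8: append 1 -> log_len=12
Op 9: F0 acks idx 1 -> match: F0=9 F1=6; commitIndex=9
Op 10: F1 acks idx 10 -> match: F0=9 F1=10; commitIndex=10
Op 11: append 2 -> log_len=14

Answer: 10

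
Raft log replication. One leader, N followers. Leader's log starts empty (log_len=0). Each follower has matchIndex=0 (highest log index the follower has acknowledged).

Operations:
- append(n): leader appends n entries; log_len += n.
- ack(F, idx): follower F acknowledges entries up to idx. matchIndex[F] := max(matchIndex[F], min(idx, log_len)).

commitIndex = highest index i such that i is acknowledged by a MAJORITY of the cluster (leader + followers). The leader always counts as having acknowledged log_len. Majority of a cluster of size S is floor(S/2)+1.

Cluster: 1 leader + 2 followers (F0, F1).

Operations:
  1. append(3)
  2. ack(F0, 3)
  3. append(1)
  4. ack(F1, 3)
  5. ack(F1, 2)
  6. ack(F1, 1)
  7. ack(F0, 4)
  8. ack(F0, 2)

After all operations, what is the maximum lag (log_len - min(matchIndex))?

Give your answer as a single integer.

Op 1: append 3 -> log_len=3
Op 2: F0 acks idx 3 -> match: F0=3 F1=0; commitIndex=3
Op 3: append 1 -> log_len=4
Op 4: F1 acks idx 3 -> match: F0=3 F1=3; commitIndex=3
Op 5: F1 acks idx 2 -> match: F0=3 F1=3; commitIndex=3
Op 6: F1 acks idx 1 -> match: F0=3 F1=3; commitIndex=3
Op 7: F0 acks idx 4 -> match: F0=4 F1=3; commitIndex=4
Op 8: F0 acks idx 2 -> match: F0=4 F1=3; commitIndex=4

Answer: 1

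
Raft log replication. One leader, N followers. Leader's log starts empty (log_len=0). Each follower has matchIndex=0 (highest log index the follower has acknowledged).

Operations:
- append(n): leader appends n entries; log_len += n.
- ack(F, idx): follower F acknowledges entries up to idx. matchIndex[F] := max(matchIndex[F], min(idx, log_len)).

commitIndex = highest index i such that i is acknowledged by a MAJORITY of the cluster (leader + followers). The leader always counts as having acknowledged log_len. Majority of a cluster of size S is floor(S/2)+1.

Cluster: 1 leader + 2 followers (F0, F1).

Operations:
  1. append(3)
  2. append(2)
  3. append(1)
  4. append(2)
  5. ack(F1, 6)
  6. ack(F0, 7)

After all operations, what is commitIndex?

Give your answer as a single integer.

Answer: 7

Derivation:
Op 1: append 3 -> log_len=3
Op 2: append 2 -> log_len=5
Op 3: append 1 -> log_len=6
Op 4: append 2 -> log_len=8
Op 5: F1 acks idx 6 -> match: F0=0 F1=6; commitIndex=6
Op 6: F0 acks idx 7 -> match: F0=7 F1=6; commitIndex=7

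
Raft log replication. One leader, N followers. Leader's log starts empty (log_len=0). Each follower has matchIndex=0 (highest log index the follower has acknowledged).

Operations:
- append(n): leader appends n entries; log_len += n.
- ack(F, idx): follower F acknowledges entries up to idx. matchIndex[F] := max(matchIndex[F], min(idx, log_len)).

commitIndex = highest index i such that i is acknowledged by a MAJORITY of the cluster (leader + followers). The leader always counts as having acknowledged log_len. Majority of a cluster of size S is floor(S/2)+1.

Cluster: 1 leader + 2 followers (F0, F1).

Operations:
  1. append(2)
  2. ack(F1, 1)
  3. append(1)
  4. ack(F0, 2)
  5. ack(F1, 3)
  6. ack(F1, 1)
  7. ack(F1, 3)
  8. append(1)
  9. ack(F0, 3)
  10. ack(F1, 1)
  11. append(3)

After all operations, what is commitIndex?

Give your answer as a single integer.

Op 1: append 2 -> log_len=2
Op 2: F1 acks idx 1 -> match: F0=0 F1=1; commitIndex=1
Op 3: append 1 -> log_len=3
Op 4: F0 acks idx 2 -> match: F0=2 F1=1; commitIndex=2
Op 5: F1 acks idx 3 -> match: F0=2 F1=3; commitIndex=3
Op 6: F1 acks idx 1 -> match: F0=2 F1=3; commitIndex=3
Op 7: F1 acks idx 3 -> match: F0=2 F1=3; commitIndex=3
Op 8: append 1 -> log_len=4
Op 9: F0 acks idx 3 -> match: F0=3 F1=3; commitIndex=3
Op 10: F1 acks idx 1 -> match: F0=3 F1=3; commitIndex=3
Op 11: append 3 -> log_len=7

Answer: 3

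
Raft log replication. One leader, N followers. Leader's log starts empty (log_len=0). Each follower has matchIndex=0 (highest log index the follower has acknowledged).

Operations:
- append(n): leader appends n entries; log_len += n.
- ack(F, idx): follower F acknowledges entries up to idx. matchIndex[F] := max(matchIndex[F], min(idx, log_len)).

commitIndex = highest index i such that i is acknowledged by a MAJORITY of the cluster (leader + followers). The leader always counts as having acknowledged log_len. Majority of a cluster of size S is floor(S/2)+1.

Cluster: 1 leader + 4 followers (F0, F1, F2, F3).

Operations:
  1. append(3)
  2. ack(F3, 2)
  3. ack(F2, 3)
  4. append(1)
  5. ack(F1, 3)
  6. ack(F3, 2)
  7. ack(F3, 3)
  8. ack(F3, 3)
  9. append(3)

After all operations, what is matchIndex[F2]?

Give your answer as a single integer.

Op 1: append 3 -> log_len=3
Op 2: F3 acks idx 2 -> match: F0=0 F1=0 F2=0 F3=2; commitIndex=0
Op 3: F2 acks idx 3 -> match: F0=0 F1=0 F2=3 F3=2; commitIndex=2
Op 4: append 1 -> log_len=4
Op 5: F1 acks idx 3 -> match: F0=0 F1=3 F2=3 F3=2; commitIndex=3
Op 6: F3 acks idx 2 -> match: F0=0 F1=3 F2=3 F3=2; commitIndex=3
Op 7: F3 acks idx 3 -> match: F0=0 F1=3 F2=3 F3=3; commitIndex=3
Op 8: F3 acks idx 3 -> match: F0=0 F1=3 F2=3 F3=3; commitIndex=3
Op 9: append 3 -> log_len=7

Answer: 3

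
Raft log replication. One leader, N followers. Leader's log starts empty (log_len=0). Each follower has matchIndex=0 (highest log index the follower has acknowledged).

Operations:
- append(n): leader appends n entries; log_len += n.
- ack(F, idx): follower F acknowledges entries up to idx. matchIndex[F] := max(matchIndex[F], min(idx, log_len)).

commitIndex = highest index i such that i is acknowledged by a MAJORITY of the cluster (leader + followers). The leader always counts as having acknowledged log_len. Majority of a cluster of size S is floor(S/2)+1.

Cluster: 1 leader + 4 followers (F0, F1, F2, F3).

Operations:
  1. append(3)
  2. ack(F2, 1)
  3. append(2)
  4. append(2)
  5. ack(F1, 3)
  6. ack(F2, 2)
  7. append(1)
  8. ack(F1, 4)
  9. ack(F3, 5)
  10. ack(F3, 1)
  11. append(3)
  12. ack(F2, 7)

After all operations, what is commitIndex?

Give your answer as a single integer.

Op 1: append 3 -> log_len=3
Op 2: F2 acks idx 1 -> match: F0=0 F1=0 F2=1 F3=0; commitIndex=0
Op 3: append 2 -> log_len=5
Op 4: append 2 -> log_len=7
Op 5: F1 acks idx 3 -> match: F0=0 F1=3 F2=1 F3=0; commitIndex=1
Op 6: F2 acks idx 2 -> match: F0=0 F1=3 F2=2 F3=0; commitIndex=2
Op 7: append 1 -> log_len=8
Op 8: F1 acks idx 4 -> match: F0=0 F1=4 F2=2 F3=0; commitIndex=2
Op 9: F3 acks idx 5 -> match: F0=0 F1=4 F2=2 F3=5; commitIndex=4
Op 10: F3 acks idx 1 -> match: F0=0 F1=4 F2=2 F3=5; commitIndex=4
Op 11: append 3 -> log_len=11
Op 12: F2 acks idx 7 -> match: F0=0 F1=4 F2=7 F3=5; commitIndex=5

Answer: 5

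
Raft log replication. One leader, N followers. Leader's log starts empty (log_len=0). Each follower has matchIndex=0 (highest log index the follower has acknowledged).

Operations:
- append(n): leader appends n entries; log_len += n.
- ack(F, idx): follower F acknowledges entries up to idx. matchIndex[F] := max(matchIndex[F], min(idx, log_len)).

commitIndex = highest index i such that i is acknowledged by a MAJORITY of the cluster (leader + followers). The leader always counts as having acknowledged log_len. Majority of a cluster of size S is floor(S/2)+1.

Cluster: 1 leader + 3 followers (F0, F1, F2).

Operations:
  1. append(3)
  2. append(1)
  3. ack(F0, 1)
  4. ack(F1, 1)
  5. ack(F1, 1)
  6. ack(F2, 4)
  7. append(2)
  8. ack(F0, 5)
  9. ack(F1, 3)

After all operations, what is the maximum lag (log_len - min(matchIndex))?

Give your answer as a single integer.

Op 1: append 3 -> log_len=3
Op 2: append 1 -> log_len=4
Op 3: F0 acks idx 1 -> match: F0=1 F1=0 F2=0; commitIndex=0
Op 4: F1 acks idx 1 -> match: F0=1 F1=1 F2=0; commitIndex=1
Op 5: F1 acks idx 1 -> match: F0=1 F1=1 F2=0; commitIndex=1
Op 6: F2 acks idx 4 -> match: F0=1 F1=1 F2=4; commitIndex=1
Op 7: append 2 -> log_len=6
Op 8: F0 acks idx 5 -> match: F0=5 F1=1 F2=4; commitIndex=4
Op 9: F1 acks idx 3 -> match: F0=5 F1=3 F2=4; commitIndex=4

Answer: 3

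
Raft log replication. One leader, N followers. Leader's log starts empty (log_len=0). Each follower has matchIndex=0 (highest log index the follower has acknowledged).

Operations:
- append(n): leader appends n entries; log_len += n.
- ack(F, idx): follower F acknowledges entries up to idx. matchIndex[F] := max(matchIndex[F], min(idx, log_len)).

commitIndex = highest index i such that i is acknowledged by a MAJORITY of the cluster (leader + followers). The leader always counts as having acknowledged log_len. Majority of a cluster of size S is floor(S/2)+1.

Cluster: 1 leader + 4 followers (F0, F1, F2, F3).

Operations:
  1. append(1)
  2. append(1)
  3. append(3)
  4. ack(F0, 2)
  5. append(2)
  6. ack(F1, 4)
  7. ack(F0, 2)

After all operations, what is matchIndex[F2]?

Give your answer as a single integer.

Answer: 0

Derivation:
Op 1: append 1 -> log_len=1
Op 2: append 1 -> log_len=2
Op 3: append 3 -> log_len=5
Op 4: F0 acks idx 2 -> match: F0=2 F1=0 F2=0 F3=0; commitIndex=0
Op 5: append 2 -> log_len=7
Op 6: F1 acks idx 4 -> match: F0=2 F1=4 F2=0 F3=0; commitIndex=2
Op 7: F0 acks idx 2 -> match: F0=2 F1=4 F2=0 F3=0; commitIndex=2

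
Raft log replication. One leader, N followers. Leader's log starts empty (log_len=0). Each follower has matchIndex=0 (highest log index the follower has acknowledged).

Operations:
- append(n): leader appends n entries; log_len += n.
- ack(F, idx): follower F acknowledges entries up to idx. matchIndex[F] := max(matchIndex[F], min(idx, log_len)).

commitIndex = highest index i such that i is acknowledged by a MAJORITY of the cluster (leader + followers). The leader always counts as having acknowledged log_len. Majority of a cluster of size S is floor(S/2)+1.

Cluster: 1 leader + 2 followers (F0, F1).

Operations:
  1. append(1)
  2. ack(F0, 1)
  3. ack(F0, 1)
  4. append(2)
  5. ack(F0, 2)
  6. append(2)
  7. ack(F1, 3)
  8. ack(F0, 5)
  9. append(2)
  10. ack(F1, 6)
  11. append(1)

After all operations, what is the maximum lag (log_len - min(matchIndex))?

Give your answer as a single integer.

Op 1: append 1 -> log_len=1
Op 2: F0 acks idx 1 -> match: F0=1 F1=0; commitIndex=1
Op 3: F0 acks idx 1 -> match: F0=1 F1=0; commitIndex=1
Op 4: append 2 -> log_len=3
Op 5: F0 acks idx 2 -> match: F0=2 F1=0; commitIndex=2
Op 6: append 2 -> log_len=5
Op 7: F1 acks idx 3 -> match: F0=2 F1=3; commitIndex=3
Op 8: F0 acks idx 5 -> match: F0=5 F1=3; commitIndex=5
Op 9: append 2 -> log_len=7
Op 10: F1 acks idx 6 -> match: F0=5 F1=6; commitIndex=6
Op 11: append 1 -> log_len=8

Answer: 3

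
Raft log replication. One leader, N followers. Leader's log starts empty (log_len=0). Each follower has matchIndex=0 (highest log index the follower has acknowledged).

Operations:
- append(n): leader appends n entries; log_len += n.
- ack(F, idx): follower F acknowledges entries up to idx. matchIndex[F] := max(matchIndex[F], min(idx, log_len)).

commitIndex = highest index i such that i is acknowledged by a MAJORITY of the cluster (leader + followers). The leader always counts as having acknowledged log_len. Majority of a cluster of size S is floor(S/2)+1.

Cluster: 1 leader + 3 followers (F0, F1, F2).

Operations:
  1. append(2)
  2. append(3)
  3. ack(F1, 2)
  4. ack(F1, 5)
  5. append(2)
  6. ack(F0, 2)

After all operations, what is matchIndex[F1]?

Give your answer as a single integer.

Answer: 5

Derivation:
Op 1: append 2 -> log_len=2
Op 2: append 3 -> log_len=5
Op 3: F1 acks idx 2 -> match: F0=0 F1=2 F2=0; commitIndex=0
Op 4: F1 acks idx 5 -> match: F0=0 F1=5 F2=0; commitIndex=0
Op 5: append 2 -> log_len=7
Op 6: F0 acks idx 2 -> match: F0=2 F1=5 F2=0; commitIndex=2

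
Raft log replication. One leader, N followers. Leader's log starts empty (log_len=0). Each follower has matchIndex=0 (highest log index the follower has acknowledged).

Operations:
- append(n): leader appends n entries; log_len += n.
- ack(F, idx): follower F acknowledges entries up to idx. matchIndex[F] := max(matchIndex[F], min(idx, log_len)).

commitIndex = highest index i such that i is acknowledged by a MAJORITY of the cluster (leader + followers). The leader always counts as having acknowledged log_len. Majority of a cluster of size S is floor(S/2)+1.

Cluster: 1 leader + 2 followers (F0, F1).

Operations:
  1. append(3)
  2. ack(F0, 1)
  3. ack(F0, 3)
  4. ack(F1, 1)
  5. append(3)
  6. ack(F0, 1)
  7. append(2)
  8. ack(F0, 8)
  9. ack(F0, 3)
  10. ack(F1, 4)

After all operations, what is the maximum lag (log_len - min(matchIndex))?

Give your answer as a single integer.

Answer: 4

Derivation:
Op 1: append 3 -> log_len=3
Op 2: F0 acks idx 1 -> match: F0=1 F1=0; commitIndex=1
Op 3: F0 acks idx 3 -> match: F0=3 F1=0; commitIndex=3
Op 4: F1 acks idx 1 -> match: F0=3 F1=1; commitIndex=3
Op 5: append 3 -> log_len=6
Op 6: F0 acks idx 1 -> match: F0=3 F1=1; commitIndex=3
Op 7: append 2 -> log_len=8
Op 8: F0 acks idx 8 -> match: F0=8 F1=1; commitIndex=8
Op 9: F0 acks idx 3 -> match: F0=8 F1=1; commitIndex=8
Op 10: F1 acks idx 4 -> match: F0=8 F1=4; commitIndex=8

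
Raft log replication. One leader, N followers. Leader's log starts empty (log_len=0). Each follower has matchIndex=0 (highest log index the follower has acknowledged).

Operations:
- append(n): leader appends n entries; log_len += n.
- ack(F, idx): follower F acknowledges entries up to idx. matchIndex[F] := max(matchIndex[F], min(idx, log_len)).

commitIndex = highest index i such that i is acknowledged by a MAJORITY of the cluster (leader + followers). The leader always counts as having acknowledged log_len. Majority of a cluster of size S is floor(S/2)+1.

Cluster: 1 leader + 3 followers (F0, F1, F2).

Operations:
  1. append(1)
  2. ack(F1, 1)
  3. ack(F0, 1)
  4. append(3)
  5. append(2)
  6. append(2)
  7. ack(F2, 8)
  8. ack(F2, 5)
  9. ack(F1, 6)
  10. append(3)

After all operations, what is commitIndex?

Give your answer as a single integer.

Op 1: append 1 -> log_len=1
Op 2: F1 acks idx 1 -> match: F0=0 F1=1 F2=0; commitIndex=0
Op 3: F0 acks idx 1 -> match: F0=1 F1=1 F2=0; commitIndex=1
Op 4: append 3 -> log_len=4
Op 5: append 2 -> log_len=6
Op 6: append 2 -> log_len=8
Op 7: F2 acks idx 8 -> match: F0=1 F1=1 F2=8; commitIndex=1
Op 8: F2 acks idx 5 -> match: F0=1 F1=1 F2=8; commitIndex=1
Op 9: F1 acks idx 6 -> match: F0=1 F1=6 F2=8; commitIndex=6
Op 10: append 3 -> log_len=11

Answer: 6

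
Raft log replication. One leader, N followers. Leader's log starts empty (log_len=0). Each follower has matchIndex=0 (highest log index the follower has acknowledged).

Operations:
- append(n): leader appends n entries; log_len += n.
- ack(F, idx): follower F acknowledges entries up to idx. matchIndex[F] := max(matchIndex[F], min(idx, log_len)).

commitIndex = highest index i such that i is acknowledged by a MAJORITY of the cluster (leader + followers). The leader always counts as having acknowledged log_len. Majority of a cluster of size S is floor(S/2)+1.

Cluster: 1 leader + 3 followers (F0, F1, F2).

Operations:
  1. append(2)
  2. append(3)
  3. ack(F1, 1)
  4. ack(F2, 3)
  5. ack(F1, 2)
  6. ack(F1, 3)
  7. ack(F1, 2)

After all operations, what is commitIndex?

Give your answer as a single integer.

Answer: 3

Derivation:
Op 1: append 2 -> log_len=2
Op 2: append 3 -> log_len=5
Op 3: F1 acks idx 1 -> match: F0=0 F1=1 F2=0; commitIndex=0
Op 4: F2 acks idx 3 -> match: F0=0 F1=1 F2=3; commitIndex=1
Op 5: F1 acks idx 2 -> match: F0=0 F1=2 F2=3; commitIndex=2
Op 6: F1 acks idx 3 -> match: F0=0 F1=3 F2=3; commitIndex=3
Op 7: F1 acks idx 2 -> match: F0=0 F1=3 F2=3; commitIndex=3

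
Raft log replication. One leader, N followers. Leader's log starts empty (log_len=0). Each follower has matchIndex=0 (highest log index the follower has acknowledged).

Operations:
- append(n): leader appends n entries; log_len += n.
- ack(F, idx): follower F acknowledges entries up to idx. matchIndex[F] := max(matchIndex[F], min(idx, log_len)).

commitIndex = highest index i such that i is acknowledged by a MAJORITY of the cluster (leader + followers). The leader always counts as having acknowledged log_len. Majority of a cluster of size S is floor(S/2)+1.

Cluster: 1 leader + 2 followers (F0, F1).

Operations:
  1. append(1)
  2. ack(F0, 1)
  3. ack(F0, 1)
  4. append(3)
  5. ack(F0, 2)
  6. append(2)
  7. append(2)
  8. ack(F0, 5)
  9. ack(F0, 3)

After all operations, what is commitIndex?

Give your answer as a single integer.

Op 1: append 1 -> log_len=1
Op 2: F0 acks idx 1 -> match: F0=1 F1=0; commitIndex=1
Op 3: F0 acks idx 1 -> match: F0=1 F1=0; commitIndex=1
Op 4: append 3 -> log_len=4
Op 5: F0 acks idx 2 -> match: F0=2 F1=0; commitIndex=2
Op 6: append 2 -> log_len=6
Op 7: append 2 -> log_len=8
Op 8: F0 acks idx 5 -> match: F0=5 F1=0; commitIndex=5
Op 9: F0 acks idx 3 -> match: F0=5 F1=0; commitIndex=5

Answer: 5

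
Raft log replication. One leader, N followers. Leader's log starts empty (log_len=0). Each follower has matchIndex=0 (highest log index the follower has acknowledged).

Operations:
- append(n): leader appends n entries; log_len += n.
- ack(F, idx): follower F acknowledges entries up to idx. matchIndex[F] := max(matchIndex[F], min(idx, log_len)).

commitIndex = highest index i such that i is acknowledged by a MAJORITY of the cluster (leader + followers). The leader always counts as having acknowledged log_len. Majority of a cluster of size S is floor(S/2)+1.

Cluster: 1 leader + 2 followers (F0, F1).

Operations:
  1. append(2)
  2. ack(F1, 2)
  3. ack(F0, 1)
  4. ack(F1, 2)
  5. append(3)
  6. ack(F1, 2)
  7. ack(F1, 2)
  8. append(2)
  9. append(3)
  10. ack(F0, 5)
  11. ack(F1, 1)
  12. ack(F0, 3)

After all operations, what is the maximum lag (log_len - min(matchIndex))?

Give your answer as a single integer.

Op 1: append 2 -> log_len=2
Op 2: F1 acks idx 2 -> match: F0=0 F1=2; commitIndex=2
Op 3: F0 acks idx 1 -> match: F0=1 F1=2; commitIndex=2
Op 4: F1 acks idx 2 -> match: F0=1 F1=2; commitIndex=2
Op 5: append 3 -> log_len=5
Op 6: F1 acks idx 2 -> match: F0=1 F1=2; commitIndex=2
Op 7: F1 acks idx 2 -> match: F0=1 F1=2; commitIndex=2
Op 8: append 2 -> log_len=7
Op 9: append 3 -> log_len=10
Op 10: F0 acks idx 5 -> match: F0=5 F1=2; commitIndex=5
Op 11: F1 acks idx 1 -> match: F0=5 F1=2; commitIndex=5
Op 12: F0 acks idx 3 -> match: F0=5 F1=2; commitIndex=5

Answer: 8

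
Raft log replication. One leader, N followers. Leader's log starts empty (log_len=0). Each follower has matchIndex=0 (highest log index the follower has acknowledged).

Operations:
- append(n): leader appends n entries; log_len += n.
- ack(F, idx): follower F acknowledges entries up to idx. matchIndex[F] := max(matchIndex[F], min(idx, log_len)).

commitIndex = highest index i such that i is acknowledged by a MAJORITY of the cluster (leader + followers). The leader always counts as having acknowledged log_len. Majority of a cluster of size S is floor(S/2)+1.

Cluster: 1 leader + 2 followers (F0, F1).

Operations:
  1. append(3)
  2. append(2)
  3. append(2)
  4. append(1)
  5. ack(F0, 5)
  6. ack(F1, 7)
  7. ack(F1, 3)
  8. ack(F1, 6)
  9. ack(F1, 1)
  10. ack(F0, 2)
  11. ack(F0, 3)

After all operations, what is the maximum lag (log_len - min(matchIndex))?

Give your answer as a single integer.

Op 1: append 3 -> log_len=3
Op 2: append 2 -> log_len=5
Op 3: append 2 -> log_len=7
Op 4: append 1 -> log_len=8
Op 5: F0 acks idx 5 -> match: F0=5 F1=0; commitIndex=5
Op 6: F1 acks idx 7 -> match: F0=5 F1=7; commitIndex=7
Op 7: F1 acks idx 3 -> match: F0=5 F1=7; commitIndex=7
Op 8: F1 acks idx 6 -> match: F0=5 F1=7; commitIndex=7
Op 9: F1 acks idx 1 -> match: F0=5 F1=7; commitIndex=7
Op 10: F0 acks idx 2 -> match: F0=5 F1=7; commitIndex=7
Op 11: F0 acks idx 3 -> match: F0=5 F1=7; commitIndex=7

Answer: 3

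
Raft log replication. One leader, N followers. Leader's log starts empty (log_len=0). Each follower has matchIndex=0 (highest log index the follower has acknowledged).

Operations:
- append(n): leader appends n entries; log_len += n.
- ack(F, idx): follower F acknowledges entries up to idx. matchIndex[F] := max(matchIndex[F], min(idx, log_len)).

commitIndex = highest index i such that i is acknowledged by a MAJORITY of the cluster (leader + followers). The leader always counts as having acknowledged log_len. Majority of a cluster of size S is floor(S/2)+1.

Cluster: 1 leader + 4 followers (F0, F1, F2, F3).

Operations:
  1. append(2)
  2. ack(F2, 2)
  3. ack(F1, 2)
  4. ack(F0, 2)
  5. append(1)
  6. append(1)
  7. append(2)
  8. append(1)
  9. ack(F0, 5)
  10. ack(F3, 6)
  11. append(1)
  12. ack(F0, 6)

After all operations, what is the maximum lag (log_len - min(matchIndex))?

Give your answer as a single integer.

Op 1: append 2 -> log_len=2
Op 2: F2 acks idx 2 -> match: F0=0 F1=0 F2=2 F3=0; commitIndex=0
Op 3: F1 acks idx 2 -> match: F0=0 F1=2 F2=2 F3=0; commitIndex=2
Op 4: F0 acks idx 2 -> match: F0=2 F1=2 F2=2 F3=0; commitIndex=2
Op 5: append 1 -> log_len=3
Op 6: append 1 -> log_len=4
Op 7: append 2 -> log_len=6
Op 8: append 1 -> log_len=7
Op 9: F0 acks idx 5 -> match: F0=5 F1=2 F2=2 F3=0; commitIndex=2
Op 10: F3 acks idx 6 -> match: F0=5 F1=2 F2=2 F3=6; commitIndex=5
Op 11: append 1 -> log_len=8
Op 12: F0 acks idx 6 -> match: F0=6 F1=2 F2=2 F3=6; commitIndex=6

Answer: 6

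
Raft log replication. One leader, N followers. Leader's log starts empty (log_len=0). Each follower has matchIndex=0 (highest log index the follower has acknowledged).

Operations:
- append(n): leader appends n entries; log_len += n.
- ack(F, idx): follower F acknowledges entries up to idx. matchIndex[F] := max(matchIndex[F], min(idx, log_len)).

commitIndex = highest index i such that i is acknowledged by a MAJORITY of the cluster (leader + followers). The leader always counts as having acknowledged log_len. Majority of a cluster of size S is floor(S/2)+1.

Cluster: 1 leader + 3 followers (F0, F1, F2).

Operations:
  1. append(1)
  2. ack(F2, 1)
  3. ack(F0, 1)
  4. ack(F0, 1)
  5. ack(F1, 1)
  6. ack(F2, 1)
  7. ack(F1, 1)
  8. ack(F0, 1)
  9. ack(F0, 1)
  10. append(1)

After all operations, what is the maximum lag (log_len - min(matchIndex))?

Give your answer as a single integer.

Op 1: append 1 -> log_len=1
Op 2: F2 acks idx 1 -> match: F0=0 F1=0 F2=1; commitIndex=0
Op 3: F0 acks idx 1 -> match: F0=1 F1=0 F2=1; commitIndex=1
Op 4: F0 acks idx 1 -> match: F0=1 F1=0 F2=1; commitIndex=1
Op 5: F1 acks idx 1 -> match: F0=1 F1=1 F2=1; commitIndex=1
Op 6: F2 acks idx 1 -> match: F0=1 F1=1 F2=1; commitIndex=1
Op 7: F1 acks idx 1 -> match: F0=1 F1=1 F2=1; commitIndex=1
Op 8: F0 acks idx 1 -> match: F0=1 F1=1 F2=1; commitIndex=1
Op 9: F0 acks idx 1 -> match: F0=1 F1=1 F2=1; commitIndex=1
Op 10: append 1 -> log_len=2

Answer: 1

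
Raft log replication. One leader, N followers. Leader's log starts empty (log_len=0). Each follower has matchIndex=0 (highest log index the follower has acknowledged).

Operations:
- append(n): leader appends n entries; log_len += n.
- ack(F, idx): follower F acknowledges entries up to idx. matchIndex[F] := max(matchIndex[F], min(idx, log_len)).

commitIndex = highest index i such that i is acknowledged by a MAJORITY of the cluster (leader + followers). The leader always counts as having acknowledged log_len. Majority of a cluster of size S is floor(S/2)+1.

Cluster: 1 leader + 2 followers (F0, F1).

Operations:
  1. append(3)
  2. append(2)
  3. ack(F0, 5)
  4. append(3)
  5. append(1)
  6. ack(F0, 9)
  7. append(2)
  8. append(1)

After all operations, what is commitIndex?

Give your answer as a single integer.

Op 1: append 3 -> log_len=3
Op 2: append 2 -> log_len=5
Op 3: F0 acks idx 5 -> match: F0=5 F1=0; commitIndex=5
Op 4: append 3 -> log_len=8
Op 5: append 1 -> log_len=9
Op 6: F0 acks idx 9 -> match: F0=9 F1=0; commitIndex=9
Op 7: append 2 -> log_len=11
Op 8: append 1 -> log_len=12

Answer: 9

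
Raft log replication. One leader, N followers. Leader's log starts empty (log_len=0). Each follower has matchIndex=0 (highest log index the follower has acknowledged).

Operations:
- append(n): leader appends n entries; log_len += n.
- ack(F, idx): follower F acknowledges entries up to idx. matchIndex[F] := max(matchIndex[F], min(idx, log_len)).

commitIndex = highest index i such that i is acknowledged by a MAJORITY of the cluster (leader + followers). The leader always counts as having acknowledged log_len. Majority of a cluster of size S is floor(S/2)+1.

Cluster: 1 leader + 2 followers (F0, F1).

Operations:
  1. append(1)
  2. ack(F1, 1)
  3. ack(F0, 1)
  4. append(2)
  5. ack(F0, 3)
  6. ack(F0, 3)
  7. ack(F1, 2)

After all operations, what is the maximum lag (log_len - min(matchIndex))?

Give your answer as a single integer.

Op 1: append 1 -> log_len=1
Op 2: F1 acks idx 1 -> match: F0=0 F1=1; commitIndex=1
Op 3: F0 acks idx 1 -> match: F0=1 F1=1; commitIndex=1
Op 4: append 2 -> log_len=3
Op 5: F0 acks idx 3 -> match: F0=3 F1=1; commitIndex=3
Op 6: F0 acks idx 3 -> match: F0=3 F1=1; commitIndex=3
Op 7: F1 acks idx 2 -> match: F0=3 F1=2; commitIndex=3

Answer: 1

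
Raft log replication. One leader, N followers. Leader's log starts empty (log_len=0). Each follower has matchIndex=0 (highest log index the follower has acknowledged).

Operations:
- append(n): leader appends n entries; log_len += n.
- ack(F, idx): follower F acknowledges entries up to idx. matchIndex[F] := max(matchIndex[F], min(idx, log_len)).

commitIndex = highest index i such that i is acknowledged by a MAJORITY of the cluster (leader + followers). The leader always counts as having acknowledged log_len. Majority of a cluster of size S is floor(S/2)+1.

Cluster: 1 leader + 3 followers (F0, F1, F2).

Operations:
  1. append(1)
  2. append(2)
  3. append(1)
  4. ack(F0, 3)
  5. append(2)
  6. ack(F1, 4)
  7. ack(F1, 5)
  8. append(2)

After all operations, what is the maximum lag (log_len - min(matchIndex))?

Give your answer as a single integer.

Op 1: append 1 -> log_len=1
Op 2: append 2 -> log_len=3
Op 3: append 1 -> log_len=4
Op 4: F0 acks idx 3 -> match: F0=3 F1=0 F2=0; commitIndex=0
Op 5: append 2 -> log_len=6
Op 6: F1 acks idx 4 -> match: F0=3 F1=4 F2=0; commitIndex=3
Op 7: F1 acks idx 5 -> match: F0=3 F1=5 F2=0; commitIndex=3
Op 8: append 2 -> log_len=8

Answer: 8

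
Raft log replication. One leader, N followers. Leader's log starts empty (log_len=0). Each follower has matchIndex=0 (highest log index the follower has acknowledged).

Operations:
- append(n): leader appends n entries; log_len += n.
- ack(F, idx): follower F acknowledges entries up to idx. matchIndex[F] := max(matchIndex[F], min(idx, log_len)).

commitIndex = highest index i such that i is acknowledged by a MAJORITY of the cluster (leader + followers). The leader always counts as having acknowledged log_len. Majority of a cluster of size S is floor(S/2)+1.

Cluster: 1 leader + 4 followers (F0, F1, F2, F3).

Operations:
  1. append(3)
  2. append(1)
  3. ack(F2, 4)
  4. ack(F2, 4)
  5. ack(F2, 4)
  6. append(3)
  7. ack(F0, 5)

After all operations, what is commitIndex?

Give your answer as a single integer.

Op 1: append 3 -> log_len=3
Op 2: append 1 -> log_len=4
Op 3: F2 acks idx 4 -> match: F0=0 F1=0 F2=4 F3=0; commitIndex=0
Op 4: F2 acks idx 4 -> match: F0=0 F1=0 F2=4 F3=0; commitIndex=0
Op 5: F2 acks idx 4 -> match: F0=0 F1=0 F2=4 F3=0; commitIndex=0
Op 6: append 3 -> log_len=7
Op 7: F0 acks idx 5 -> match: F0=5 F1=0 F2=4 F3=0; commitIndex=4

Answer: 4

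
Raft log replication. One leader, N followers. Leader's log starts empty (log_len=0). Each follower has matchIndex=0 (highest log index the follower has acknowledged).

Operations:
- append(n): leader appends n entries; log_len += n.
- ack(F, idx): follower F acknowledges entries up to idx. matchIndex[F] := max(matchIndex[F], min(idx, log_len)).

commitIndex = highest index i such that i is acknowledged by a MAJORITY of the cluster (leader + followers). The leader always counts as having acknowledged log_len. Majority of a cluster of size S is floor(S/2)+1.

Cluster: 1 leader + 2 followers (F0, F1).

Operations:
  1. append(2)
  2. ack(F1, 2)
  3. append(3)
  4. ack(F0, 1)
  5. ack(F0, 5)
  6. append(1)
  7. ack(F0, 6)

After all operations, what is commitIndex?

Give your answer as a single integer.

Answer: 6

Derivation:
Op 1: append 2 -> log_len=2
Op 2: F1 acks idx 2 -> match: F0=0 F1=2; commitIndex=2
Op 3: append 3 -> log_len=5
Op 4: F0 acks idx 1 -> match: F0=1 F1=2; commitIndex=2
Op 5: F0 acks idx 5 -> match: F0=5 F1=2; commitIndex=5
Op 6: append 1 -> log_len=6
Op 7: F0 acks idx 6 -> match: F0=6 F1=2; commitIndex=6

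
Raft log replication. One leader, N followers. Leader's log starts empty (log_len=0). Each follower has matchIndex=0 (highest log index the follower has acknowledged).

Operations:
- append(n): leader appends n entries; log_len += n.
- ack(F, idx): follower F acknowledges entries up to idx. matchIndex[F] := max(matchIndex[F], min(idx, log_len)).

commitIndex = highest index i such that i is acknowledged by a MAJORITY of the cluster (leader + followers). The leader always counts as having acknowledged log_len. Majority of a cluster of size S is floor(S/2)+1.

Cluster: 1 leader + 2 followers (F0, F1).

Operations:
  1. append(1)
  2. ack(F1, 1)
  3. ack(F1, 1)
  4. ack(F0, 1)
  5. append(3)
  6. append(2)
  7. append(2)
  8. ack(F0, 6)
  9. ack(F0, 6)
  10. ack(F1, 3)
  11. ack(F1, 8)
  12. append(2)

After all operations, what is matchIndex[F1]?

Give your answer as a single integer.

Answer: 8

Derivation:
Op 1: append 1 -> log_len=1
Op 2: F1 acks idx 1 -> match: F0=0 F1=1; commitIndex=1
Op 3: F1 acks idx 1 -> match: F0=0 F1=1; commitIndex=1
Op 4: F0 acks idx 1 -> match: F0=1 F1=1; commitIndex=1
Op 5: append 3 -> log_len=4
Op 6: append 2 -> log_len=6
Op 7: append 2 -> log_len=8
Op 8: F0 acks idx 6 -> match: F0=6 F1=1; commitIndex=6
Op 9: F0 acks idx 6 -> match: F0=6 F1=1; commitIndex=6
Op 10: F1 acks idx 3 -> match: F0=6 F1=3; commitIndex=6
Op 11: F1 acks idx 8 -> match: F0=6 F1=8; commitIndex=8
Op 12: append 2 -> log_len=10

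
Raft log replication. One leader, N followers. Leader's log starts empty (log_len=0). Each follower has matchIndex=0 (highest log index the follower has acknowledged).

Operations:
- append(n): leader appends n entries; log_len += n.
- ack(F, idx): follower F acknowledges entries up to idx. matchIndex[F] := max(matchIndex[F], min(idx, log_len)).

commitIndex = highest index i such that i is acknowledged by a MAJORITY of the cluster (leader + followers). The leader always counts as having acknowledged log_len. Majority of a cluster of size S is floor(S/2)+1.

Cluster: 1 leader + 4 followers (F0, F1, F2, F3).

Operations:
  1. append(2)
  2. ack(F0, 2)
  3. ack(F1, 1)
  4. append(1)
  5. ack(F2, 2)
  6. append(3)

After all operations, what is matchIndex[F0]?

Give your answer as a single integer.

Answer: 2

Derivation:
Op 1: append 2 -> log_len=2
Op 2: F0 acks idx 2 -> match: F0=2 F1=0 F2=0 F3=0; commitIndex=0
Op 3: F1 acks idx 1 -> match: F0=2 F1=1 F2=0 F3=0; commitIndex=1
Op 4: append 1 -> log_len=3
Op 5: F2 acks idx 2 -> match: F0=2 F1=1 F2=2 F3=0; commitIndex=2
Op 6: append 3 -> log_len=6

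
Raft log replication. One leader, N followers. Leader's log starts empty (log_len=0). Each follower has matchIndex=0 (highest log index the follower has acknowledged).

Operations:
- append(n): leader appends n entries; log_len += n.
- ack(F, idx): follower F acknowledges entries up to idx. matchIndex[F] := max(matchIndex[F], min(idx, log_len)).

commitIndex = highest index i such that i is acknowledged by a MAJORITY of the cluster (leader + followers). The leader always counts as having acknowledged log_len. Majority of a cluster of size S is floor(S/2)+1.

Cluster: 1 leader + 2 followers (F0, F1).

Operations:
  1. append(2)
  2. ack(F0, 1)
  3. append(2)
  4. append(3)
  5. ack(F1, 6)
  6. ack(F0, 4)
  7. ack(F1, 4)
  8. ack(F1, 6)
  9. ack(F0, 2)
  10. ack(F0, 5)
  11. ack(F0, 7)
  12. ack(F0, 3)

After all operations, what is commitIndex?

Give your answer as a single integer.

Op 1: append 2 -> log_len=2
Op 2: F0 acks idx 1 -> match: F0=1 F1=0; commitIndex=1
Op 3: append 2 -> log_len=4
Op 4: append 3 -> log_len=7
Op 5: F1 acks idx 6 -> match: F0=1 F1=6; commitIndex=6
Op 6: F0 acks idx 4 -> match: F0=4 F1=6; commitIndex=6
Op 7: F1 acks idx 4 -> match: F0=4 F1=6; commitIndex=6
Op 8: F1 acks idx 6 -> match: F0=4 F1=6; commitIndex=6
Op 9: F0 acks idx 2 -> match: F0=4 F1=6; commitIndex=6
Op 10: F0 acks idx 5 -> match: F0=5 F1=6; commitIndex=6
Op 11: F0 acks idx 7 -> match: F0=7 F1=6; commitIndex=7
Op 12: F0 acks idx 3 -> match: F0=7 F1=6; commitIndex=7

Answer: 7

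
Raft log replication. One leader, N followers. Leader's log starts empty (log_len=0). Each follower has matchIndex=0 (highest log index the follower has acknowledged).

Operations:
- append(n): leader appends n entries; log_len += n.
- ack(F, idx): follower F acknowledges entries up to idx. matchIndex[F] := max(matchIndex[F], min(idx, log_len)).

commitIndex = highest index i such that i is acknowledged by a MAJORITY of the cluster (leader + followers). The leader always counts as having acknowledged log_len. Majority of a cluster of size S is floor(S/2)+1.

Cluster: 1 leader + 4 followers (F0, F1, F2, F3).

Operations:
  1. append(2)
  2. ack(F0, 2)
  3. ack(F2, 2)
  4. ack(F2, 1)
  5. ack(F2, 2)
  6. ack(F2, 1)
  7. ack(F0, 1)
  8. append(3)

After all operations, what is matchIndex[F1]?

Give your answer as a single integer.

Op 1: append 2 -> log_len=2
Op 2: F0 acks idx 2 -> match: F0=2 F1=0 F2=0 F3=0; commitIndex=0
Op 3: F2 acks idx 2 -> match: F0=2 F1=0 F2=2 F3=0; commitIndex=2
Op 4: F2 acks idx 1 -> match: F0=2 F1=0 F2=2 F3=0; commitIndex=2
Op 5: F2 acks idx 2 -> match: F0=2 F1=0 F2=2 F3=0; commitIndex=2
Op 6: F2 acks idx 1 -> match: F0=2 F1=0 F2=2 F3=0; commitIndex=2
Op 7: F0 acks idx 1 -> match: F0=2 F1=0 F2=2 F3=0; commitIndex=2
Op 8: append 3 -> log_len=5

Answer: 0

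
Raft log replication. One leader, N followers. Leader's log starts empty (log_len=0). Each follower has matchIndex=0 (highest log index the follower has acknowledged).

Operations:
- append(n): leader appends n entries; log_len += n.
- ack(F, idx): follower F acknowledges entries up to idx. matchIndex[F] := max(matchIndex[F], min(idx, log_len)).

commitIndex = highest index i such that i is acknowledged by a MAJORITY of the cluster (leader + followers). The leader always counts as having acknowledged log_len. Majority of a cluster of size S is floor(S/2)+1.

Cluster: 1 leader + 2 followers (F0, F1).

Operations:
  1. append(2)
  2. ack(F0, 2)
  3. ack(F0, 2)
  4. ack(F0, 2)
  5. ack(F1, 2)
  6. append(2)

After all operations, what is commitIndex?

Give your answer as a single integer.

Answer: 2

Derivation:
Op 1: append 2 -> log_len=2
Op 2: F0 acks idx 2 -> match: F0=2 F1=0; commitIndex=2
Op 3: F0 acks idx 2 -> match: F0=2 F1=0; commitIndex=2
Op 4: F0 acks idx 2 -> match: F0=2 F1=0; commitIndex=2
Op 5: F1 acks idx 2 -> match: F0=2 F1=2; commitIndex=2
Op 6: append 2 -> log_len=4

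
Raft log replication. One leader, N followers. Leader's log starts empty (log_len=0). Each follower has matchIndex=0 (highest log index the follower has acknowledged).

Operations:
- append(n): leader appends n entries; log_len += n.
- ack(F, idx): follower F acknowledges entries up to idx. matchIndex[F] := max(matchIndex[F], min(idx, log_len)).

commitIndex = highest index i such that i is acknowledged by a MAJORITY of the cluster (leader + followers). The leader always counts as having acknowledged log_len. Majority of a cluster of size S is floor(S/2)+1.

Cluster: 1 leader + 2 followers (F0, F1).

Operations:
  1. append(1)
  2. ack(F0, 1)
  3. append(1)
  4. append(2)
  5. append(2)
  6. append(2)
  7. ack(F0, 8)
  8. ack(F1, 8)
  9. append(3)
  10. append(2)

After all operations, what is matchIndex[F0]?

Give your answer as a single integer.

Op 1: append 1 -> log_len=1
Op 2: F0 acks idx 1 -> match: F0=1 F1=0; commitIndex=1
Op 3: append 1 -> log_len=2
Op 4: append 2 -> log_len=4
Op 5: append 2 -> log_len=6
Op 6: append 2 -> log_len=8
Op 7: F0 acks idx 8 -> match: F0=8 F1=0; commitIndex=8
Op 8: F1 acks idx 8 -> match: F0=8 F1=8; commitIndex=8
Op 9: append 3 -> log_len=11
Op 10: append 2 -> log_len=13

Answer: 8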